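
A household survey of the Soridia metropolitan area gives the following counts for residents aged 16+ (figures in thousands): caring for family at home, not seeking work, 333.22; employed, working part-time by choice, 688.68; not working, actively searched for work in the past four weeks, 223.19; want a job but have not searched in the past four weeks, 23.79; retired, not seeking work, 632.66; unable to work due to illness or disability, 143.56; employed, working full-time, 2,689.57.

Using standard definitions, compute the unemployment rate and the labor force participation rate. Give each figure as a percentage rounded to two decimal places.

Unemployment rate ≈ 6.20%; labor force participation rate ≈ 76.07%.

Employed = 688.68 + 2,689.57 = 3,378.25 thousand.
Unemployed = 223.19 thousand.
Labor force = 3,378.25 + 223.19 = 3,601.44 thousand.
Not in labor force = 333.22 + 23.79 + 632.66 + 143.56 = 1,133.23 thousand (those not working and not actively searching are outside the labor force — including those who want a job but have given up searching).
Civilian working-age population = 3,601.44 + 1,133.23 = 4,734.67 thousand.
Unemployment rate = 223.19 / 3,601.44 = 6.20%.
Labor force participation rate = 3,601.44 / 4,734.67 = 76.07%.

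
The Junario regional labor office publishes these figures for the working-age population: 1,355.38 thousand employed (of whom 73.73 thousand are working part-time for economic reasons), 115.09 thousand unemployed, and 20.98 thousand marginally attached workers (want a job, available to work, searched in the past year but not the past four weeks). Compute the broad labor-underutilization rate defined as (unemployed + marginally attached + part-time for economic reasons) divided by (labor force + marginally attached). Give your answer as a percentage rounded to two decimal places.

Labor force = 1,355.38 + 115.09 = 1,470.47 thousand.
Numerator = 115.09 + 20.98 + 73.73 = 209.80 thousand.
Denominator = 1,470.47 + 20.98 = 1,491.45 thousand.
Broad rate = 209.80 / 1,491.45 = 14.07%.

Broad underutilization rate ≈ 14.07%.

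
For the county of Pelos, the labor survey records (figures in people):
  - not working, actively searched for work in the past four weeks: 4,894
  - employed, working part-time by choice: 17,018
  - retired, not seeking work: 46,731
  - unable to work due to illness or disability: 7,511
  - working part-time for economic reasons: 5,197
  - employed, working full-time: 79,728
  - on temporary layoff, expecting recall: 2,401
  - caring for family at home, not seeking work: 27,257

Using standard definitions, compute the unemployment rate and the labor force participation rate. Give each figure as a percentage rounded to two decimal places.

Unemployment rate ≈ 6.68%; labor force participation rate ≈ 57.27%.

Employed = 17,018 + 5,197 + 79,728 = 101,943 (anyone who worked, including part-time for economic reasons, counts as employed).
Unemployed = 4,894 + 2,401 = 7,295 (jobless and actively searching, or on temporary layoff).
Labor force = 101,943 + 7,295 = 109,238.
Not in labor force = 46,731 + 7,511 + 27,257 = 81,499 (those not working and not actively searching are outside the labor force).
Civilian working-age population = 109,238 + 81,499 = 190,737.
Unemployment rate = 7,295 / 109,238 = 6.68%.
Labor force participation rate = 109,238 / 190,737 = 57.27%.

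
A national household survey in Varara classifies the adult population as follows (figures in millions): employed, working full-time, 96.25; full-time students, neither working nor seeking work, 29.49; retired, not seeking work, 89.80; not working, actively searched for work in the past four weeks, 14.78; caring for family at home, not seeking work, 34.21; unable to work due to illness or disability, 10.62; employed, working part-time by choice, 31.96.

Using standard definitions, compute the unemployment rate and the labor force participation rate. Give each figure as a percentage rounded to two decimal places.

Unemployment rate ≈ 10.34%; labor force participation rate ≈ 46.56%.

Employed = 96.25 + 31.96 = 128.21 million.
Unemployed = 14.78 million.
Labor force = 128.21 + 14.78 = 142.99 million.
Not in labor force = 29.49 + 89.80 + 34.21 + 10.62 = 164.12 million (those not working and not actively searching are outside the labor force).
Civilian working-age population = 142.99 + 164.12 = 307.11 million.
Unemployment rate = 14.78 / 142.99 = 10.34%.
Labor force participation rate = 142.99 / 307.11 = 46.56%.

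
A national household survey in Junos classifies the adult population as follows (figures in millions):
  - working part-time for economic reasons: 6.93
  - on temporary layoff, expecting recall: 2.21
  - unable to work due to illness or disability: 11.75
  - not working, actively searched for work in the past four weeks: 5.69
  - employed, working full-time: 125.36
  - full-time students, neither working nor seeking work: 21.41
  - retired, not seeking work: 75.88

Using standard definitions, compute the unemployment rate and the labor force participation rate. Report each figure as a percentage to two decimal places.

Employed = 6.93 + 125.36 = 132.29 million (anyone who worked, including part-time for economic reasons, counts as employed).
Unemployed = 2.21 + 5.69 = 7.90 million (jobless and actively searching, or on temporary layoff).
Labor force = 132.29 + 7.90 = 140.19 million.
Not in labor force = 11.75 + 21.41 + 75.88 = 109.04 million (those not working and not actively searching are outside the labor force).
Civilian working-age population = 140.19 + 109.04 = 249.23 million.
Unemployment rate = 7.90 / 140.19 = 5.64%.
Labor force participation rate = 140.19 / 249.23 = 56.25%.

Unemployment rate ≈ 5.64%; labor force participation rate ≈ 56.25%.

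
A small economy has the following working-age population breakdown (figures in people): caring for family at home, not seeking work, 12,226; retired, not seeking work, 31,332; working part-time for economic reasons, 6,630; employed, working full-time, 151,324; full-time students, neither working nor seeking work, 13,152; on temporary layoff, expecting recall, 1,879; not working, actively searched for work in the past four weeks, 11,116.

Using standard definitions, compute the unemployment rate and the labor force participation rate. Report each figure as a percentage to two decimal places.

Unemployment rate ≈ 7.60%; labor force participation rate ≈ 75.09%.

Employed = 6,630 + 151,324 = 157,954 (anyone who worked, including part-time for economic reasons, counts as employed).
Unemployed = 1,879 + 11,116 = 12,995 (jobless and actively searching, or on temporary layoff).
Labor force = 157,954 + 12,995 = 170,949.
Not in labor force = 12,226 + 31,332 + 13,152 = 56,710 (those not working and not actively searching are outside the labor force).
Civilian working-age population = 170,949 + 56,710 = 227,659.
Unemployment rate = 12,995 / 170,949 = 7.60%.
Labor force participation rate = 170,949 / 227,659 = 75.09%.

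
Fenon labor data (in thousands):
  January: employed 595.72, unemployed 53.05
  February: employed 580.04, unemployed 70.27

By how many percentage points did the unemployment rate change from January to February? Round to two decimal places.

January: labor force = 595.72 + 53.05 = 648.77; u = 53.05/648.77 = 8.18%.
February: labor force = 580.04 + 70.27 = 650.31; u = 70.27/650.31 = 10.81%.
Change = 10.81% − 8.18% = +2.63 pp.

The unemployment rate changed by +2.63 percentage points.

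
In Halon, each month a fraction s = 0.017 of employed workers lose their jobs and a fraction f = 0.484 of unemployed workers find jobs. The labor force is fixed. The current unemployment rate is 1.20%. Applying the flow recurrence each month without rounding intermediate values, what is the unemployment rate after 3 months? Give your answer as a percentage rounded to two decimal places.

Unemployment rate after three months ≈ 3.12%.

With a fixed labor force, u_{t+1} = u_t + s·(1−u_t) − f·u_t = u_t·(1−s−f) + s.
Here 1−s−f = 0.499 and s = 0.017.
u_1 = 0.012000 × 0.499 + 0.017 = 0.022988.
u_2 = 0.022988 × 0.499 + 0.017 = 0.028471.
u_3 = 0.028471 × 0.499 + 0.017 = 0.031207.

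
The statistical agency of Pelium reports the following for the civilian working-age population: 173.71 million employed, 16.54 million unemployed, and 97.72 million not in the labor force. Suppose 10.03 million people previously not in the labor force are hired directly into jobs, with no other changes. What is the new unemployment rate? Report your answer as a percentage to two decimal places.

New unemployment rate ≈ 8.26%.

Initially, labor force = 173.71 + 16.54 = 190.25 million, so u = 16.54/190.25 = 8.69%.
After the change, employed and labor force both rise by 10.03; unemployed unchanged → E = 183.74, U = 16.54, labor force = 200.28 million.
New unemployment rate = 16.54 / 200.28 = 8.26%.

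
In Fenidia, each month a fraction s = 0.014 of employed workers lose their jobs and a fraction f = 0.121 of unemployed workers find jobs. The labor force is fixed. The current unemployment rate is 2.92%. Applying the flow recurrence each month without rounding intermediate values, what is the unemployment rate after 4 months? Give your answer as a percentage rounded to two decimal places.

Unemployment rate after four months ≈ 6.20%.

With a fixed labor force, u_{t+1} = u_t + s·(1−u_t) − f·u_t = u_t·(1−s−f) + s.
Here 1−s−f = 0.865 and s = 0.014.
u_1 = 0.029200 × 0.865 + 0.014 = 0.039258.
u_2 = 0.039258 × 0.865 + 0.014 = 0.047958.
u_3 = 0.047958 × 0.865 + 0.014 = 0.055484.
u_4 = 0.055484 × 0.865 + 0.014 = 0.061994.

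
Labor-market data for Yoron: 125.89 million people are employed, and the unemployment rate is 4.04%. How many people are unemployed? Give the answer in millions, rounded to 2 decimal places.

Let U be the number unemployed. The labor force is E + U, and U/(E+U) = 0.0404.
So U = 0.0404 × 125.89 / (1 − 0.0404) = 5.0860 / 0.9596 ≈ 5.30 million.

About 5.30 million are unemployed.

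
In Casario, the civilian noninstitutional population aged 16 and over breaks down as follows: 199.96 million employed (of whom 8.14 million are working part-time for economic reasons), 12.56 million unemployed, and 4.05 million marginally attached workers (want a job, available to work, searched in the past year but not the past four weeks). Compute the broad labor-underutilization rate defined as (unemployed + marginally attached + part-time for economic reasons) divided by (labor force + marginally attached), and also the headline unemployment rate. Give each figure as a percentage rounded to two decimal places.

Broad underutilization rate ≈ 11.43%; headline unemployment rate ≈ 5.91%.

Labor force = 199.96 + 12.56 = 212.52 million.
Numerator = 12.56 + 4.05 + 8.14 = 24.75 million.
Denominator = 212.52 + 4.05 = 216.57 million.
Broad rate = 24.75 / 216.57 = 11.43%.
Headline unemployment rate = 12.56 / 212.52 = 5.91%.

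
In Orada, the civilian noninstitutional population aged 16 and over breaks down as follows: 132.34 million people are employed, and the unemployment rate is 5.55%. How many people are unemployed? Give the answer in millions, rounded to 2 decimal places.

Let U be the number unemployed. The labor force is E + U, and U/(E+U) = 0.0555.
So U = 0.0555 × 132.34 / (1 − 0.0555) = 7.3449 / 0.9445 ≈ 7.78 million.

About 7.78 million are unemployed.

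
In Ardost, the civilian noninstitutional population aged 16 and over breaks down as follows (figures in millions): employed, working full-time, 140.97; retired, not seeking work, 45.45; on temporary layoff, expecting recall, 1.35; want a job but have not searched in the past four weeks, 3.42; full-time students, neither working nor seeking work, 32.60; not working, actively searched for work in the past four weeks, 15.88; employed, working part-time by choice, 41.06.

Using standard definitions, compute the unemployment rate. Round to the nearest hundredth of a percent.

Employed = 140.97 + 41.06 = 182.03 million.
Unemployed = 1.35 + 15.88 = 17.23 million (jobless and actively searching, or on temporary layoff).
Labor force = 182.03 + 17.23 = 199.26 million.
Unemployment rate = 17.23 / 199.26 = 8.65%.

Unemployment rate ≈ 8.65%.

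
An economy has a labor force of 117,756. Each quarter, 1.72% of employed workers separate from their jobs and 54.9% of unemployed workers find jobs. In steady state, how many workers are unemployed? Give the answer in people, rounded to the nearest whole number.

About 3,577 are unemployed in steady state.

Steady-state unemployment rate u* = s/(s+f) = 1.72/(1.72+54.9) = 0.030378.
Unemployed = u* × labor force = 0.030378 × 117,756 ≈ 3,577.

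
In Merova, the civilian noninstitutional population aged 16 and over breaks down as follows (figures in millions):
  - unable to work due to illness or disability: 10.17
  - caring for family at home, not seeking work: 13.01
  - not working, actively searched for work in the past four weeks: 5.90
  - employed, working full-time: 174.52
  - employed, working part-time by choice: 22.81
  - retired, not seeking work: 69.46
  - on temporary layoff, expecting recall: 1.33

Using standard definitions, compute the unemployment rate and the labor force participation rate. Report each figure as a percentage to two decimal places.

Unemployment rate ≈ 3.53%; labor force participation rate ≈ 68.83%.

Employed = 174.52 + 22.81 = 197.33 million.
Unemployed = 5.90 + 1.33 = 7.23 million (jobless and actively searching, or on temporary layoff).
Labor force = 197.33 + 7.23 = 204.56 million.
Not in labor force = 10.17 + 13.01 + 69.46 = 92.64 million (those not working and not actively searching are outside the labor force).
Civilian working-age population = 204.56 + 92.64 = 297.20 million.
Unemployment rate = 7.23 / 204.56 = 3.53%.
Labor force participation rate = 204.56 / 297.20 = 68.83%.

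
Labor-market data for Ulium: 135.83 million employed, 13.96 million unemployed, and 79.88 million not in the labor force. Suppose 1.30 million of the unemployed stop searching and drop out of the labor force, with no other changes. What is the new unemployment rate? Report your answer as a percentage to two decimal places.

Initially, labor force = 135.83 + 13.96 = 149.79 million, so u = 13.96/149.79 = 9.32%.
After the change, unemployed and labor force both fall by 1.30 → E = 135.83, U = 12.66, labor force = 148.49 million.
New unemployment rate = 12.66 / 148.49 = 8.53%.

New unemployment rate ≈ 8.53%.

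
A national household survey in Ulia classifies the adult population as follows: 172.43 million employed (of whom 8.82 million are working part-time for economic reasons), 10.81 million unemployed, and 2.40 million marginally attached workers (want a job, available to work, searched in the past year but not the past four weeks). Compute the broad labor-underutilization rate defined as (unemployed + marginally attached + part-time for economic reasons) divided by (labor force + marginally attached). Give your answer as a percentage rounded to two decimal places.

Broad underutilization rate ≈ 11.87%.

Labor force = 172.43 + 10.81 = 183.24 million.
Numerator = 10.81 + 2.40 + 8.82 = 22.03 million.
Denominator = 183.24 + 2.40 = 185.64 million.
Broad rate = 22.03 / 185.64 = 11.87%.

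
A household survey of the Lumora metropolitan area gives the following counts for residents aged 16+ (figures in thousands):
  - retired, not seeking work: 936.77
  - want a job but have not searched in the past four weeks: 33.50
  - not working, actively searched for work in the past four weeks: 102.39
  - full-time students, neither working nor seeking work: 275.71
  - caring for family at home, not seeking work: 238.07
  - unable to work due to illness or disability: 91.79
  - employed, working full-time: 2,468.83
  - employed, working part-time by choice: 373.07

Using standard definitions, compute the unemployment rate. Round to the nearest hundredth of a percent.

Unemployment rate ≈ 3.48%.

Employed = 2,468.83 + 373.07 = 2,841.90 thousand.
Unemployed = 102.39 thousand.
Labor force = 2,841.90 + 102.39 = 2,944.29 thousand.
Unemployment rate = 102.39 / 2,944.29 = 3.48%.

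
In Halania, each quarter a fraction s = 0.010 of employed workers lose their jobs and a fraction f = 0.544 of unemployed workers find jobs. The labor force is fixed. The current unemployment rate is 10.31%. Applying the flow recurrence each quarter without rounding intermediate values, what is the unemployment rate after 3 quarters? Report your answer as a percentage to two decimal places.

Unemployment rate after three quarters ≈ 2.56%.

With a fixed labor force, u_{t+1} = u_t + s·(1−u_t) − f·u_t = u_t·(1−s−f) + s.
Here 1−s−f = 0.446 and s = 0.010.
u_1 = 0.103100 × 0.446 + 0.010 = 0.055983.
u_2 = 0.055983 × 0.446 + 0.010 = 0.034968.
u_3 = 0.034968 × 0.446 + 0.010 = 0.025596.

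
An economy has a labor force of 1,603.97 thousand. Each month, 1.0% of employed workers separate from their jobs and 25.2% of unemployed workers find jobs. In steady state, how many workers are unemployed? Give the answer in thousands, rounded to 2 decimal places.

About 61.22 thousand are unemployed in steady state.

Steady-state unemployment rate u* = s/(s+f) = 1.0/(1.0+25.2) = 0.038168.
Unemployed = u* × labor force = 0.038168 × 1,603.97 ≈ 61.22 thousand.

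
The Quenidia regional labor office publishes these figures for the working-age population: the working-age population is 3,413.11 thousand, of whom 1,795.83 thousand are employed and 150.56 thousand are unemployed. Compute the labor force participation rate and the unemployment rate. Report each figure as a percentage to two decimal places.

Labor force = employed + unemployed = 1,795.83 + 150.56 = 1,946.39 thousand.
Unemployment rate = 150.56 / 1,946.39 = 7.74%.
Labor force participation rate = 1,946.39 / 3,413.11 = 57.03%.

Labor force participation rate ≈ 57.03%; unemployment rate ≈ 7.74%.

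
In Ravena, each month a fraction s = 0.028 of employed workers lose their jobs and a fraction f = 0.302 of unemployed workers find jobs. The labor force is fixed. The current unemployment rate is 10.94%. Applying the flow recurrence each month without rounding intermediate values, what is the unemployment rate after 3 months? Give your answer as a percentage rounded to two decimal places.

With a fixed labor force, u_{t+1} = u_t + s·(1−u_t) − f·u_t = u_t·(1−s−f) + s.
Here 1−s−f = 0.670 and s = 0.028.
u_1 = 0.109400 × 0.670 + 0.028 = 0.101298.
u_2 = 0.101298 × 0.670 + 0.028 = 0.095870.
u_3 = 0.095870 × 0.670 + 0.028 = 0.092233.

Unemployment rate after three months ≈ 9.22%.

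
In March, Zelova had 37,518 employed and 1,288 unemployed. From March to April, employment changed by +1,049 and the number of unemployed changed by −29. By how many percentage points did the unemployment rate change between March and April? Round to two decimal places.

March: labor force = 37,518 + 1,288 = 38,806; u = 1,288/38,806 = 3.32%.
April: labor force = 38,567 + 1,259 = 39,826; u = 1,259/39,826 = 3.16%.
Change = 3.16% − 3.32% = −0.16 pp.

The unemployment rate changed by −0.16 percentage points.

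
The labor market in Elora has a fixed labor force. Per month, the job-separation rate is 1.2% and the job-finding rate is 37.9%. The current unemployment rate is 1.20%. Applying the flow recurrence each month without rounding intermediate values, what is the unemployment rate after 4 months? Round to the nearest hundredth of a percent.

Unemployment rate after four months ≈ 2.81%.

With a fixed labor force, u_{t+1} = u_t + s·(1−u_t) − f·u_t = u_t·(1−s−f) + s.
Here 1−s−f = 0.609 and s = 0.012.
u_1 = 0.012000 × 0.609 + 0.012 = 0.019308.
u_2 = 0.019308 × 0.609 + 0.012 = 0.023759.
u_3 = 0.023759 × 0.609 + 0.012 = 0.026469.
u_4 = 0.026469 × 0.609 + 0.012 = 0.028120.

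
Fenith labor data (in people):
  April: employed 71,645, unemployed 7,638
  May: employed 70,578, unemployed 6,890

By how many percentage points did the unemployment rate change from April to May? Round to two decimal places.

The unemployment rate changed by −0.74 percentage points.

April: labor force = 71,645 + 7,638 = 79,283; u = 7,638/79,283 = 9.63%.
May: labor force = 70,578 + 6,890 = 77,468; u = 6,890/77,468 = 8.89%.
Change = 8.89% − 9.63% = −0.74 pp.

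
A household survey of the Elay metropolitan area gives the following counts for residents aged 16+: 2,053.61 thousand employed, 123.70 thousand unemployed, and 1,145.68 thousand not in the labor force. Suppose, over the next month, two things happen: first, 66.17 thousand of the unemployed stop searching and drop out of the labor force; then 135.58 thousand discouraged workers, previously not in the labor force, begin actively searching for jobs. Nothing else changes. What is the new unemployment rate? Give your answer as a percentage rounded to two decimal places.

New unemployment rate ≈ 8.60%.

Initially, labor force = 2,053.61 + 123.70 = 2,177.31 thousand, so u = 123.70/2,177.31 = 5.68%.
After the first change, unemployed and labor force both fall by 66.17 → E = 2,053.61, U = 57.53, labor force = 2,111.14 thousand.
After the second change, unemployed and labor force both rise by 135.58 → E = 2,053.61, U = 193.11, labor force = 2,246.72 thousand.
New unemployment rate = 193.11 / 2,246.72 = 8.60%.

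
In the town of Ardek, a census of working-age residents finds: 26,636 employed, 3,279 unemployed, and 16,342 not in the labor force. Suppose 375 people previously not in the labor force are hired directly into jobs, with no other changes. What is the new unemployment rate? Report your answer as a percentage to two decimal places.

Initially, labor force = 26,636 + 3,279 = 29,915, so u = 3,279/29,915 = 10.96%.
After the change, employed and labor force both rise by 375; unemployed unchanged → E = 27,011, U = 3,279, labor force = 30,290.
New unemployment rate = 3,279 / 30,290 = 10.83%.

New unemployment rate ≈ 10.83%.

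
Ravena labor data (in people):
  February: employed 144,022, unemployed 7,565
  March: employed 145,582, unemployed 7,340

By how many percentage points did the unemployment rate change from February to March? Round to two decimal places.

February: labor force = 144,022 + 7,565 = 151,587; u = 7,565/151,587 = 4.99%.
March: labor force = 145,582 + 7,340 = 152,922; u = 7,340/152,922 = 4.80%.
Change = 4.80% − 4.99% = −0.19 pp.

The unemployment rate changed by −0.19 percentage points.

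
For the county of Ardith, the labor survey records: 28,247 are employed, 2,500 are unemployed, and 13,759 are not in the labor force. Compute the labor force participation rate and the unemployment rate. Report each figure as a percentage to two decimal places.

Labor force = employed + unemployed = 28,247 + 2,500 = 30,747.
Working-age population = 30,747 + 13,759 = 44,506.
Unemployment rate = 2,500 / 30,747 = 8.13%.
Labor force participation rate = 30,747 / 44,506 = 69.09%.

Labor force participation rate ≈ 69.09%; unemployment rate ≈ 8.13%.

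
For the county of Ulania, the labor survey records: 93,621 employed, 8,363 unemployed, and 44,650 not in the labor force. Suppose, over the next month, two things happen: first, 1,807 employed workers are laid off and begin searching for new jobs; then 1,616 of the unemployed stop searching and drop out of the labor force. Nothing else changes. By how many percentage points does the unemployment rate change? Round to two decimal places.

The unemployment rate changes by +0.32 percentage points.

Initially, labor force = 93,621 + 8,363 = 101,984, so u = 8,363/101,984 = 8.20%.
After the first change, employed falls and unemployed rises by 1,807; labor force unchanged → E = 91,814, U = 10,170, labor force = 101,984.
After the second change, unemployed and labor force both fall by 1,616 → E = 91,814, U = 8,554, labor force = 100,368.
New unemployment rate = 8,554 / 100,368 = 8.52%.
Change = 8.52% − 8.20% = +0.32 percentage points.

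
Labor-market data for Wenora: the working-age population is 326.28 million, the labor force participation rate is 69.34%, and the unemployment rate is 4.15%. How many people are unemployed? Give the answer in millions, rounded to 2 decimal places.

Labor force = 0.6934 × 326.28 = 226.24 million.
Unemployed = 0.0415 × 226.24 ≈ 9.39 million.

About 9.39 million are unemployed.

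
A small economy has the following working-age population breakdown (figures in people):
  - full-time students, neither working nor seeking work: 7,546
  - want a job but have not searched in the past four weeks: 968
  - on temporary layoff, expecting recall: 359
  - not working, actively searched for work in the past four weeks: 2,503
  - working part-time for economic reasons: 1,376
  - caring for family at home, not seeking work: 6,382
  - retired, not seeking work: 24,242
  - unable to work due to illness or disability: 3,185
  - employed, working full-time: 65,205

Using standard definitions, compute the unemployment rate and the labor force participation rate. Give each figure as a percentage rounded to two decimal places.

Employed = 1,376 + 65,205 = 66,581 (anyone who worked, including part-time for economic reasons, counts as employed).
Unemployed = 359 + 2,503 = 2,862 (jobless and actively searching, or on temporary layoff).
Labor force = 66,581 + 2,862 = 69,443.
Not in labor force = 7,546 + 968 + 6,382 + 24,242 + 3,185 = 42,323 (those not working and not actively searching are outside the labor force — including those who want a job but have given up searching).
Civilian working-age population = 69,443 + 42,323 = 111,766.
Unemployment rate = 2,862 / 69,443 = 4.12%.
Labor force participation rate = 69,443 / 111,766 = 62.13%.

Unemployment rate ≈ 4.12%; labor force participation rate ≈ 62.13%.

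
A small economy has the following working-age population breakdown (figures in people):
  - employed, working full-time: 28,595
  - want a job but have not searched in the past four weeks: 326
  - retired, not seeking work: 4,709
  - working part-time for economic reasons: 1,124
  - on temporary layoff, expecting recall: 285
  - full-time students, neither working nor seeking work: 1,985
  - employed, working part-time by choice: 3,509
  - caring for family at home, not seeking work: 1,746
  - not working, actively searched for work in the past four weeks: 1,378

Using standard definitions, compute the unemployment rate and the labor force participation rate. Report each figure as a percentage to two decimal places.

Employed = 28,595 + 1,124 + 3,509 = 33,228 (anyone who worked, including part-time for economic reasons, counts as employed).
Unemployed = 285 + 1,378 = 1,663 (jobless and actively searching, or on temporary layoff).
Labor force = 33,228 + 1,663 = 34,891.
Not in labor force = 326 + 4,709 + 1,985 + 1,746 = 8,766 (those not working and not actively searching are outside the labor force — including those who want a job but have given up searching).
Civilian working-age population = 34,891 + 8,766 = 43,657.
Unemployment rate = 1,663 / 34,891 = 4.77%.
Labor force participation rate = 34,891 / 43,657 = 79.92%.

Unemployment rate ≈ 4.77%; labor force participation rate ≈ 79.92%.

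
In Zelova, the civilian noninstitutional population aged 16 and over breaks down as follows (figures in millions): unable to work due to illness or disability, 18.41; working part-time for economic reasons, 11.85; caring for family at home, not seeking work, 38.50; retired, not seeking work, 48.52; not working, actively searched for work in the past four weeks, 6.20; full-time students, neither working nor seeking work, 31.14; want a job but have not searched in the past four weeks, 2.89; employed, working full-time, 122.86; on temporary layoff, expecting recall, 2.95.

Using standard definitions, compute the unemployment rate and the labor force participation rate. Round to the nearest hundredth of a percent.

Unemployment rate ≈ 6.36%; labor force participation rate ≈ 50.78%.

Employed = 11.85 + 122.86 = 134.71 million (anyone who worked, including part-time for economic reasons, counts as employed).
Unemployed = 6.20 + 2.95 = 9.15 million (jobless and actively searching, or on temporary layoff).
Labor force = 134.71 + 9.15 = 143.86 million.
Not in labor force = 18.41 + 38.50 + 48.52 + 31.14 + 2.89 = 139.46 million (those not working and not actively searching are outside the labor force — including those who want a job but have given up searching).
Civilian working-age population = 143.86 + 139.46 = 283.32 million.
Unemployment rate = 9.15 / 143.86 = 6.36%.
Labor force participation rate = 143.86 / 283.32 = 50.78%.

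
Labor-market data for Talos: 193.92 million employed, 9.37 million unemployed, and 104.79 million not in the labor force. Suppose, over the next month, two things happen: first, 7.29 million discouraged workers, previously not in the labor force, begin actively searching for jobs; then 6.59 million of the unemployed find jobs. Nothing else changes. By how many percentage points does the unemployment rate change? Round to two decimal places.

Initially, labor force = 193.92 + 9.37 = 203.29 million, so u = 9.37/203.29 = 4.61%.
After the first change, unemployed and labor force both rise by 7.29 → E = 193.92, U = 16.66, labor force = 210.58 million.
After the second change, unemployed falls and employed rises by 6.59; labor force unchanged → E = 200.51, U = 10.07, labor force = 210.58 million.
New unemployment rate = 10.07 / 210.58 = 4.78%.
Change = 4.78% − 4.61% = +0.17 percentage points.

The unemployment rate changes by +0.17 percentage points.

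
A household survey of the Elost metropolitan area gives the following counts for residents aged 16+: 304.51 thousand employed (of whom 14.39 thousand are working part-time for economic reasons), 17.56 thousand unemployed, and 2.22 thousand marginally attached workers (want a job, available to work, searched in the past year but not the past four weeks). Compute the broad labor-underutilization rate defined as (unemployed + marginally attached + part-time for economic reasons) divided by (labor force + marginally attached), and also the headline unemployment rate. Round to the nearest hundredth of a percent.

Broad underutilization rate ≈ 10.54%; headline unemployment rate ≈ 5.45%.

Labor force = 304.51 + 17.56 = 322.07 thousand.
Numerator = 17.56 + 2.22 + 14.39 = 34.17 thousand.
Denominator = 322.07 + 2.22 = 324.29 thousand.
Broad rate = 34.17 / 324.29 = 10.54%.
Headline unemployment rate = 17.56 / 322.07 = 5.45%.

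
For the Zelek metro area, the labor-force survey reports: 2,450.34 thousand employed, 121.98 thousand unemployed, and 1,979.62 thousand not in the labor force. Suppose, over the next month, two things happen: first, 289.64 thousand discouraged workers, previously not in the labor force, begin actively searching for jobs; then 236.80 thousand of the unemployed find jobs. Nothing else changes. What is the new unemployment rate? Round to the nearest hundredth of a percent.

Initially, labor force = 2,450.34 + 121.98 = 2,572.32 thousand, so u = 121.98/2,572.32 = 4.74%.
After the first change, unemployed and labor force both rise by 289.64 → E = 2,450.34, U = 411.62, labor force = 2,861.96 thousand.
After the second change, unemployed falls and employed rises by 236.80; labor force unchanged → E = 2,687.14, U = 174.82, labor force = 2,861.96 thousand.
New unemployment rate = 174.82 / 2,861.96 = 6.11%.

New unemployment rate ≈ 6.11%.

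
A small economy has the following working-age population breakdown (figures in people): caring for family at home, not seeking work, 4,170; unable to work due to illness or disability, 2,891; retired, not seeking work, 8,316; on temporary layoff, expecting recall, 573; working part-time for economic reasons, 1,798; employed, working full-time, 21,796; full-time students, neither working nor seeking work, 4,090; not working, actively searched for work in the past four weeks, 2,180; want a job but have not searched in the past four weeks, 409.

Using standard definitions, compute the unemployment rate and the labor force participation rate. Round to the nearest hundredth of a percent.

Employed = 1,798 + 21,796 = 23,594 (anyone who worked, including part-time for economic reasons, counts as employed).
Unemployed = 573 + 2,180 = 2,753 (jobless and actively searching, or on temporary layoff).
Labor force = 23,594 + 2,753 = 26,347.
Not in labor force = 4,170 + 2,891 + 8,316 + 4,090 + 409 = 19,876 (those not working and not actively searching are outside the labor force — including those who want a job but have given up searching).
Civilian working-age population = 26,347 + 19,876 = 46,223.
Unemployment rate = 2,753 / 26,347 = 10.45%.
Labor force participation rate = 26,347 / 46,223 = 57.00%.

Unemployment rate ≈ 10.45%; labor force participation rate ≈ 57.00%.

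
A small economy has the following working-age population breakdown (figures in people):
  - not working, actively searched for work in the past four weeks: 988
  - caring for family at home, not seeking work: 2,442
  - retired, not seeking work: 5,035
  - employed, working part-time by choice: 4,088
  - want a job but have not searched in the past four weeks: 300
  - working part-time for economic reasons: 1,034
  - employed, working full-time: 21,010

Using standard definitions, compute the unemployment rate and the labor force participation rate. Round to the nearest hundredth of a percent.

Unemployment rate ≈ 3.64%; labor force participation rate ≈ 77.71%.

Employed = 4,088 + 1,034 + 21,010 = 26,132 (anyone who worked, including part-time for economic reasons, counts as employed).
Unemployed = 988.
Labor force = 26,132 + 988 = 27,120.
Not in labor force = 2,442 + 5,035 + 300 = 7,777 (those not working and not actively searching are outside the labor force — including those who want a job but have given up searching).
Civilian working-age population = 27,120 + 7,777 = 34,897.
Unemployment rate = 988 / 27,120 = 3.64%.
Labor force participation rate = 27,120 / 34,897 = 77.71%.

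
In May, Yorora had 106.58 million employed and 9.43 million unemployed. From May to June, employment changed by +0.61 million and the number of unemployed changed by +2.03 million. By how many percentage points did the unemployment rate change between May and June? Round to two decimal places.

The unemployment rate changed by +1.53 percentage points.

May: labor force = 106.58 + 9.43 = 116.01; u = 9.43/116.01 = 8.13%.
June: labor force = 107.19 + 11.46 = 118.65; u = 11.46/118.65 = 9.66%.
Change = 9.66% − 8.13% = +1.53 pp.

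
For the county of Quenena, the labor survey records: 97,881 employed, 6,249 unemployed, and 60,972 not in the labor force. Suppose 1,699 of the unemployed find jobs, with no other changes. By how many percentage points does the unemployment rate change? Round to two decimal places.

The unemployment rate changes by −1.63 percentage points.

Initially, labor force = 97,881 + 6,249 = 104,130, so u = 6,249/104,130 = 6.00%.
After the change, unemployed falls and employed rises by 1,699; labor force unchanged → E = 99,580, U = 4,550, labor force = 104,130.
New unemployment rate = 4,550 / 104,130 = 4.37%.
Change = 4.37% − 6.00% = −1.63 percentage points.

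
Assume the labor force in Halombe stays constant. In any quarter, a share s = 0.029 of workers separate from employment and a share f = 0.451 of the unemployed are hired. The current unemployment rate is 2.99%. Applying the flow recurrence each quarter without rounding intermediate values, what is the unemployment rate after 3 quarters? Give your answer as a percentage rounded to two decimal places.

Unemployment rate after three quarters ≈ 5.61%.

With a fixed labor force, u_{t+1} = u_t + s·(1−u_t) − f·u_t = u_t·(1−s−f) + s.
Here 1−s−f = 0.520 and s = 0.029.
u_1 = 0.029900 × 0.520 + 0.029 = 0.044548.
u_2 = 0.044548 × 0.520 + 0.029 = 0.052165.
u_3 = 0.052165 × 0.520 + 0.029 = 0.056126.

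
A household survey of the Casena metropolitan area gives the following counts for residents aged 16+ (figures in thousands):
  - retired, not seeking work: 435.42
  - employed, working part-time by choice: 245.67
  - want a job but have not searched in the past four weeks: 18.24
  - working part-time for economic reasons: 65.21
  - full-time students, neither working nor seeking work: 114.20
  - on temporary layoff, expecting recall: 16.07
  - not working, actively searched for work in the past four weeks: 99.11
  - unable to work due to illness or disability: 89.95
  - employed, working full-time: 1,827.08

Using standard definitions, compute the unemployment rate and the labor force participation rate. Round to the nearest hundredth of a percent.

Unemployment rate ≈ 5.11%; labor force participation rate ≈ 77.40%.

Employed = 245.67 + 65.21 + 1,827.08 = 2,137.96 thousand (anyone who worked, including part-time for economic reasons, counts as employed).
Unemployed = 16.07 + 99.11 = 115.18 thousand (jobless and actively searching, or on temporary layoff).
Labor force = 2,137.96 + 115.18 = 2,253.14 thousand.
Not in labor force = 435.42 + 18.24 + 114.20 + 89.95 = 657.81 thousand (those not working and not actively searching are outside the labor force — including those who want a job but have given up searching).
Civilian working-age population = 2,253.14 + 657.81 = 2,910.95 thousand.
Unemployment rate = 115.18 / 2,253.14 = 5.11%.
Labor force participation rate = 2,253.14 / 2,910.95 = 77.40%.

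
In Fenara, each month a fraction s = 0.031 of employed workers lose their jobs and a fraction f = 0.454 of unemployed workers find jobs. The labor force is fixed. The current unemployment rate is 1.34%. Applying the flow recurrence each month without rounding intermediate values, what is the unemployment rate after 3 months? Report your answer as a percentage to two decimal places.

With a fixed labor force, u_{t+1} = u_t + s·(1−u_t) − f·u_t = u_t·(1−s−f) + s.
Here 1−s−f = 0.515 and s = 0.031.
u_1 = 0.013400 × 0.515 + 0.031 = 0.037901.
u_2 = 0.037901 × 0.515 + 0.031 = 0.050519.
u_3 = 0.050519 × 0.515 + 0.031 = 0.057017.

Unemployment rate after three months ≈ 5.70%.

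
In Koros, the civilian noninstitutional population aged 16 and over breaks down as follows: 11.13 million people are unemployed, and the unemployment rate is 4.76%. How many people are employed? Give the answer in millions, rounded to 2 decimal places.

Labor force = U / u = 11.13 / 0.0476 ≈ 233.82 million.
Employed = labor force − unemployed = 233.82 − 11.13 = 222.69 million.

About 222.69 million are employed.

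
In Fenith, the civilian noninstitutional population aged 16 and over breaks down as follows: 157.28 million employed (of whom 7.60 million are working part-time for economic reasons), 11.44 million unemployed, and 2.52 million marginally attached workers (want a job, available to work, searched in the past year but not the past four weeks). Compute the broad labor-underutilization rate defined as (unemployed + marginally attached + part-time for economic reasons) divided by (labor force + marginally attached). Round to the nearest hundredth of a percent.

Labor force = 157.28 + 11.44 = 168.72 million.
Numerator = 11.44 + 2.52 + 7.60 = 21.56 million.
Denominator = 168.72 + 2.52 = 171.24 million.
Broad rate = 21.56 / 171.24 = 12.59%.

Broad underutilization rate ≈ 12.59%.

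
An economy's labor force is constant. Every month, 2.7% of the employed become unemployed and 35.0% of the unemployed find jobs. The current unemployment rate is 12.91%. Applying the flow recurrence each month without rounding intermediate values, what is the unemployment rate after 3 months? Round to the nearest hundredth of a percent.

Unemployment rate after three months ≈ 8.55%.

With a fixed labor force, u_{t+1} = u_t + s·(1−u_t) − f·u_t = u_t·(1−s−f) + s.
Here 1−s−f = 0.623 and s = 0.027.
u_1 = 0.129100 × 0.623 + 0.027 = 0.107429.
u_2 = 0.107429 × 0.623 + 0.027 = 0.093928.
u_3 = 0.093928 × 0.623 + 0.027 = 0.085517.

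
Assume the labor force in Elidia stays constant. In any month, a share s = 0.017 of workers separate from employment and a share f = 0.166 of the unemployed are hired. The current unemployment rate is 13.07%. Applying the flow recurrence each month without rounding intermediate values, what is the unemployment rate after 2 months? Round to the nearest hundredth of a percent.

With a fixed labor force, u_{t+1} = u_t + s·(1−u_t) − f·u_t = u_t·(1−s−f) + s.
Here 1−s−f = 0.817 and s = 0.017.
u_1 = 0.130700 × 0.817 + 0.017 = 0.123782.
u_2 = 0.123782 × 0.817 + 0.017 = 0.118130.

Unemployment rate after two months ≈ 11.81%.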